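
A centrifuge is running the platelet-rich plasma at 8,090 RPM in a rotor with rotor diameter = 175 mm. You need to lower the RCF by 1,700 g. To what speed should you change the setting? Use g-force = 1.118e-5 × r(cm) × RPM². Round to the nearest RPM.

≈ 6933 RPM

r = 175 mm / 2 = 87.5 mm = 8.75 cm
Current RCF = 1.118 × 10⁻⁵ × 8.75 × (8090)² = 1.118 × 10⁻⁵ × 8.75 × 65,448,100 ≈ 6,402.5 × g
Target RCF = 6,402.5 − 1,700 = 4,702.5 × g
N² = 4,702.5 / (9.7825 × 10⁻⁵) = 48,070,534
N ≈ √48,070,534 ≈ 6,933.3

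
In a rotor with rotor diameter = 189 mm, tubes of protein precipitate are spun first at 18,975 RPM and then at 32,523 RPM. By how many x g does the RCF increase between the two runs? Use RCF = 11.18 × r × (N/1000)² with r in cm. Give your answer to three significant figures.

r = 189 mm / 2 = 94.5 mm = 9.45 cm
RCF₁ = 11.18 × 9.45 × (18.975)² = 11.18 × 9.45 × 360.050625 ≈ 38,039.7 × g
RCF₂ = 11.18 × 9.45 × (32.523)² = 11.18 × 9.45 × 1,057.745529 ≈ 111,751.9 × g
Increase = 111,751.9 − 38,039.7 = 73,712.2

73700 x g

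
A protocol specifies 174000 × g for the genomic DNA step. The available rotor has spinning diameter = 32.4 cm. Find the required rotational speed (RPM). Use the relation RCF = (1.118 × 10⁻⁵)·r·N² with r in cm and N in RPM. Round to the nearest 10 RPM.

31000 RPM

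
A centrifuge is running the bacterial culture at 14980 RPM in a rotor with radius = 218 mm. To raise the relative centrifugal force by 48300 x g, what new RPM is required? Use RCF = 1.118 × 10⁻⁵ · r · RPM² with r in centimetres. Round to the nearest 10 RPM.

20560 RPM

r = 218 mm = 21.8 cm
Current RCF = 1.118 × 10⁻⁵ × 21.8 × (14980)² = 1.118 × 10⁻⁵ × 21.8 × 224,400,400 ≈ 54,691.8 × g
Target RCF = 54,691.8 + 48,300 = 102,991.8 × g
N² = 102,991.8 / (24.3724 × 10⁻⁵) = 422,575,536
N ≈ √422,575,536 ≈ 20,556.6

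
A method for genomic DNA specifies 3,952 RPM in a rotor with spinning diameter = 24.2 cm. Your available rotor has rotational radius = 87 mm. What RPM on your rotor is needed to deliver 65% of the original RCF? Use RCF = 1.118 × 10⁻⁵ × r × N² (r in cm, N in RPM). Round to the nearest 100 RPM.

Original rotor: r = 24.2 / 2 = 12.1 cm
RCF = 1.118 × 10⁻⁵ × r × N²
RCF_original = 1.118 × 10⁻⁵ × 12.1 × (3952)² = 1.118 × 10⁻⁵ × 12.1 × 15,618,304 ≈ 2,112.8 × g
Target RCF = 0.65 × 2,112.8 ≈ 1,373.3 × g
Your rotor: r = 87 mm = 8.7 cm
1,373.3 = 1.118 × 10⁻⁵ × 8.7 × N²
N² = 1,373.3 / (9.7266 × 10⁻⁵) = 14,119,014
N ≈ √14,119,014 ≈ 3,757.5

3800 RPM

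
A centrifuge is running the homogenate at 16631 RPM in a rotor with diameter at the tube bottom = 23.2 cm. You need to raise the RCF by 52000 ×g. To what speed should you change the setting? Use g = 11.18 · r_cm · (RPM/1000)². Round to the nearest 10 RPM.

≈ 26030 RPM

r = 23.2 / 2 = 11.6 cm
Current RCF = 11.18 × 11.6 × (16.631)² = 11.18 × 11.6 × 276.590161 ≈ 35,870.4 × g
Target RCF = 35,870.4 + 52,000 = 87,870.4 × g
(N/1000)² = 87,870.4 / 129.688 = 677.5523
N = 1000 × √677.5523 ≈ 26,029.8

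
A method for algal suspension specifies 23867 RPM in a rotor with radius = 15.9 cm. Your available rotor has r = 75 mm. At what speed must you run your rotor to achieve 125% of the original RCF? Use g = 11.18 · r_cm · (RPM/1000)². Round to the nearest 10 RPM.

38850 RPM

RCF_original = 11.18 × 15.9 × (23.867)² = 11.18 × 15.9 × 569.633689 ≈ 101,259.2 × g
Target RCF = 1.25 × 101,259.2 ≈ 126,574 × g
Your rotor: r = 75 mm = 7.5 cm
126,574 = 11.18 × 7.5 × (N/1000)²
(N/1000)² = 126,574 / 83.85 = 1509.529
N = 1000 × √1509.529 ≈ 38,852.7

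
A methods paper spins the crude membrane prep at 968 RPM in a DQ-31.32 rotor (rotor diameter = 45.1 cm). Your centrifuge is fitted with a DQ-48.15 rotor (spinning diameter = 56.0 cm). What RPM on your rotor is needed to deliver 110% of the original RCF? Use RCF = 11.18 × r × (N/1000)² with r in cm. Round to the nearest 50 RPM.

≈ 900 RPM

Original rotor: r = 45.1 / 2 = 22.55 cm
RCF = 11.18 × r × (N/1000)²
RCF_original = 11.18 × 22.55 × (0.968)² = 11.18 × 22.55 × 0.937024 ≈ 236.2 × g
Target RCF = 1.1 × 236.2 ≈ 259.8 × g
Your rotor: r = 56.0 / 2 = 28 cm
259.8 = 11.18 × 28 × (N/1000)²
(N/1000)² = 259.8 / 313.04 = 0.8299259
N = 1000 × √0.8299259 ≈ 911.0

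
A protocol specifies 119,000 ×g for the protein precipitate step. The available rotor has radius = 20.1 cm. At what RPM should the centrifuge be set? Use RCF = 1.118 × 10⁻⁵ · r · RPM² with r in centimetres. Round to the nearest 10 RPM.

≈ 23010 RPM

RCF = 1.118 × 10⁻⁵ × r × N²
119,000 = 1.118 × 10⁻⁵ × 20.1 × N²
N² = 119,000 / (22.4718 × 10⁻⁵) = 529,552,595
N ≈ √529,552,595 ≈ 23,012.0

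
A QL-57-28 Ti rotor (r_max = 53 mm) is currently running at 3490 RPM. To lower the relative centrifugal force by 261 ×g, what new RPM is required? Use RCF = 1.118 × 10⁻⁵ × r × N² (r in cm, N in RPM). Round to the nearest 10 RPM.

r = 53 mm = 5.3 cm
Current RCF = 1.118 × 10⁻⁵ × 5.3 × (3490)² = 1.118 × 10⁻⁵ × 5.3 × 12,180,100 ≈ 721.7 × g
Target RCF = 721.7 − 261 = 460.7 × g
N² = 460.7 / (5.9254 × 10⁻⁵) = 7,775,003
N ≈ √7,775,003 ≈ 2,788.4

N₂ ≈ 2790 RPM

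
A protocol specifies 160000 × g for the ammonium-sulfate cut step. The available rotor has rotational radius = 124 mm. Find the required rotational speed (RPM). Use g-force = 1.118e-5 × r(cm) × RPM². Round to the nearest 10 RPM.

N ≈ 33970 RPM

r = 124 mm = 12.4 cm
160,000 = 1.118 × 10⁻⁵ × 12.4 × N²
N² = 160,000 / (13.8632 × 10⁻⁵) = 1,154,134,688
N ≈ √1,154,134,688 ≈ 33,972.6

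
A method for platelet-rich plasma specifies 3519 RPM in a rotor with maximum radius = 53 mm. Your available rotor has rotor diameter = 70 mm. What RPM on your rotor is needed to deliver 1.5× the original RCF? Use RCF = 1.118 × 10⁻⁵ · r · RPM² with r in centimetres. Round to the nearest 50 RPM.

5300 RPM

Original rotor: r = 53 mm = 5.3 cm
RCF_original = 1.118 × 10⁻⁵ × 5.3 × (3519)² = 1.118 × 10⁻⁵ × 5.3 × 12,383,361 ≈ 733.8 × g
Target RCF = 1.5 × 733.8 ≈ 1,100.7 × g
Your rotor: r = 70 mm / 2 = 35 mm = 3.5 cm
1,100.7 = 1.118 × 10⁻⁵ × 3.5 × N²
N² = 1,100.7 / (3.913 × 10⁻⁵) = 28,129,313
N ≈ √28,129,313 ≈ 5,303.7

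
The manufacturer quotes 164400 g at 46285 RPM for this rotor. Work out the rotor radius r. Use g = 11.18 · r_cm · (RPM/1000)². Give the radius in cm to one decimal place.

RCF = 11.18 × r × (N/1000)²
164400 = 11.18 × r × (46.285)²
r = 164400 / (11.18 × 2142.301225) = 164400 / 23950.93 ≈ 6.864 cm

r ≈ 6.9 cm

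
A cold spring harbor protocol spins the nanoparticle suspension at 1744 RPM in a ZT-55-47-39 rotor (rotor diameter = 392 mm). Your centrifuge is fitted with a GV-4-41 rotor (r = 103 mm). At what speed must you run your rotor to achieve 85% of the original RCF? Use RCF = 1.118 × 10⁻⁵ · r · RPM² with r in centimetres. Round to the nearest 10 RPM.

2220 RPM

Original rotor: r = 392 mm / 2 = 196 mm = 19.6 cm
RCF = 1.118 × 10⁻⁵ × r × N²
RCF_original = 1.118 × 10⁻⁵ × 19.6 × (1744)² = 1.118 × 10⁻⁵ × 19.6 × 3,041,536 ≈ 666.5 × g
Target RCF = 0.85 × 666.5 ≈ 566.5 × g
Your rotor: r = 103 mm = 10.3 cm
566.5 = 1.118 × 10⁻⁵ × 10.3 × N²
N² = 566.5 / (11.5154 × 10⁻⁵) = 4,919,499
N ≈ √4,919,499 ≈ 2,218.0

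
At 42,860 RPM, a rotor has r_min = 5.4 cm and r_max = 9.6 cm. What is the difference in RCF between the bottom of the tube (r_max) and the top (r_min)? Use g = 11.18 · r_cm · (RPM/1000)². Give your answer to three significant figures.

ΔRCF ≈ 86300 g

RCF_max = 11.18 × 9.6 × (42.86)² = 11.18 × 9.6 × 1,836.9796 ≈ 197,159.3 × g
RCF_min = 11.18 × 5.4 × (42.86)² = 11.18 × 5.4 × 1,836.9796 ≈ 110,902.1 × g
ΔRCF = 197,159.3 − 110,902.1 = 86,257.2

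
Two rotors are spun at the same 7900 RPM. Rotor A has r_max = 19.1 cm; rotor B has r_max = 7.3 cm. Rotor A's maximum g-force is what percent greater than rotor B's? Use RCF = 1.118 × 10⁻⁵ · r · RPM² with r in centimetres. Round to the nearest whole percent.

162%

At equal RPM, RCF scales linearly with r: ratio = 19.1 / 7.3 = 2.6164.
So rotor A delivers 161.6% more g-force.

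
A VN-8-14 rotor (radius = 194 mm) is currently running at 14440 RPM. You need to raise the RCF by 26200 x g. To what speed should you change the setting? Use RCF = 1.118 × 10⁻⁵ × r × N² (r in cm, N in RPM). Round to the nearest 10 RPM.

≈ 18150 RPM

r = 194 mm = 19.4 cm
Current RCF = 1.118 × 10⁻⁵ × 19.4 × (14440)² = 1.118 × 10⁻⁵ × 19.4 × 208,513,600 ≈ 45,224.9 × g
Target RCF = 45,224.9 + 26,200 = 71,424.9 × g
N² = 71,424.9 / (21.6892 × 10⁻⁵) = 329,310,901
N ≈ √329,310,901 ≈ 18,146.9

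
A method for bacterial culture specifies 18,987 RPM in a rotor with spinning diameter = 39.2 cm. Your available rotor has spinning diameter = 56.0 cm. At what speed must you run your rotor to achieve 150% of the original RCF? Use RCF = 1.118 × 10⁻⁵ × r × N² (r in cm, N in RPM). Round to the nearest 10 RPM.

≈ 19460 RPM

Original rotor: r = 39.2 / 2 = 19.6 cm
RCF_original = 1.118 × 10⁻⁵ × 19.6 × (18987)² = 1.118 × 10⁻⁵ × 19.6 × 360,506,169 ≈ 78,997 × g
Target RCF = 1.5 × 78,997 ≈ 118,495.5 × g
Your rotor: r = 56.0 / 2 = 28 cm
118,495.5 = 1.118 × 10⁻⁵ × 28 × N²
N² = 118,495.5 / (31.304 × 10⁻⁵) = 378,531,498
N ≈ √378,531,498 ≈ 19,455.9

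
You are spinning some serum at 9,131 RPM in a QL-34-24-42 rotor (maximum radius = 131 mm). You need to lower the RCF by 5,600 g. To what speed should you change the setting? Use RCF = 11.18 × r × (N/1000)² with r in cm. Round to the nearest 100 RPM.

r = 131 mm = 13.1 cm
Current RCF = 11.18 × 13.1 × (9.131)² = 11.18 × 13.1 × 83.375161 ≈ 12,211 × g
Target RCF = 12,211 − 5,600 = 6,611 × g
(N/1000)² = 6,611 / 146.458 = 45.13922
N = 1000 × √45.13922 ≈ 6,718.6

6700 RPM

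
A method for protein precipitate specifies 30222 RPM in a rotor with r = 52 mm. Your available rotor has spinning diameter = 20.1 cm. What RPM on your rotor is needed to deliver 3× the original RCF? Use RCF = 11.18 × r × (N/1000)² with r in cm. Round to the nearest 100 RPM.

Original rotor: r = 52 mm = 5.2 cm
RCF_original = 11.18 × 5.2 × (30.222)² = 11.18 × 5.2 × 913.369284 ≈ 53,099.6 × g
Target RCF = 3 × 53,099.6 ≈ 159,298.8 × g
Your rotor: r = 20.1 / 2 = 10.05 cm
159,298.8 = 11.18 × 10.05 × (N/1000)²
(N/1000)² = 159,298.8 / 112.359 = 1417.766
N = 1000 × √1417.766 ≈ 37,653.2

≈ 37700 RPM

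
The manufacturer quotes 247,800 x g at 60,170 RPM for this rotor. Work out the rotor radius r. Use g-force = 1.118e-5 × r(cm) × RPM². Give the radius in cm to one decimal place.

RCF = 1.118 × 10⁻⁵ × r × N²
247800 = 1.118 × 10⁻⁵ × r × (60170)²
r = 247800 / (1.118 × 10⁻⁵ × 3,620,428,900) = 247800 / 40476.4 ≈ 6.122 cm

6.1 cm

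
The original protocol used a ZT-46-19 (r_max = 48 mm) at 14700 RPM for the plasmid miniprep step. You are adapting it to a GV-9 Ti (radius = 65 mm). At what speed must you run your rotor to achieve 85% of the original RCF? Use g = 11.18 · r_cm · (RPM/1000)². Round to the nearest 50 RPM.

Original rotor: r = 48 mm = 4.8 cm
RCF_original = 11.18 × 4.8 × (14.7)² = 11.18 × 4.8 × 216.09 ≈ 11,596.3 × g
Target RCF = 0.85 × 11,596.3 ≈ 9,856.9 × g
Your rotor: r = 65 mm = 6.5 cm
9,856.9 = 11.18 × 6.5 × (N/1000)²
(N/1000)² = 9,856.9 / 72.67 = 135.6392
N = 1000 × √135.6392 ≈ 11,646.4

≈ 11650 RPM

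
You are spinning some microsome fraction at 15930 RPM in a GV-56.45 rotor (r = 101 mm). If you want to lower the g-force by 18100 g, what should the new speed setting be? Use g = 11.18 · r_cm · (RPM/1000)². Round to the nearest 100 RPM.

9700 RPM

r = 101 mm = 10.1 cm
Current RCF = 11.18 × 10.1 × (15.93)² = 11.18 × 10.1 × 253.7649 ≈ 28,654.6 × g
Target RCF = 28,654.6 − 18,100 = 10,554.6 × g
(N/1000)² = 10,554.6 / 112.918 = 93.47137
N = 1000 × √93.47137 ≈ 9,668.1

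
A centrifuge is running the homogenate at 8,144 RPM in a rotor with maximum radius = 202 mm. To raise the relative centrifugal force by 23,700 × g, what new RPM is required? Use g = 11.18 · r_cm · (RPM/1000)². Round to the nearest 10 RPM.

r = 202 mm = 20.2 cm
Current RCF = 11.18 × 20.2 × (8.144)² = 11.18 × 20.2 × 66.324736 ≈ 14,978.5 × g
Target RCF = 14,978.5 + 23,700 = 38,678.5 × g
(N/1000)² = 38,678.5 / 225.836 = 171.2681
N = 1000 × √171.2681 ≈ 13,086.9

≈ 13090 RPM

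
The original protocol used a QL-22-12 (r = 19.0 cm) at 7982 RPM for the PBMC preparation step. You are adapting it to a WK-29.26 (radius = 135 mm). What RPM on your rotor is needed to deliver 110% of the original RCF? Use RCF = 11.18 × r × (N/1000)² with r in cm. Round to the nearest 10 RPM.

≈ 9930 RPM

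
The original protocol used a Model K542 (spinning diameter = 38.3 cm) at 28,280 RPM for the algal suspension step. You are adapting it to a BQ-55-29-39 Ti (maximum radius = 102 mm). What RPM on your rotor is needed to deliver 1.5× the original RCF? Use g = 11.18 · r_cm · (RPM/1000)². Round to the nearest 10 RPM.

≈ 47460 RPM

Original rotor: r = 38.3 / 2 = 19.15 cm
RCF_original = 11.18 × 19.15 × (28.28)² = 11.18 × 19.15 × 799.7584 ≈ 171,225.9 × g
Target RCF = 1.5 × 171,225.9 ≈ 256,838.8 × g
Your rotor: r = 102 mm = 10.2 cm
256,838.8 = 11.18 × 10.2 × (N/1000)²
(N/1000)² = 256,838.8 / 114.036 = 2252.261
N = 1000 × √2252.261 ≈ 47,458.0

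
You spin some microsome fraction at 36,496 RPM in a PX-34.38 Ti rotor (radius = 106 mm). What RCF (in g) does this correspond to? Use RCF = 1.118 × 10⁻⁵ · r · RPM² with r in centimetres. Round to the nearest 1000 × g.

r = 106 mm = 10.6 cm
RCF = 1.118 × 10⁻⁵ × 10.6 × (36496)² = 1.118 × 10⁻⁵ × 10.6 × 1,331,958,016 ≈ 157,847.7 × g

≈ 158000 g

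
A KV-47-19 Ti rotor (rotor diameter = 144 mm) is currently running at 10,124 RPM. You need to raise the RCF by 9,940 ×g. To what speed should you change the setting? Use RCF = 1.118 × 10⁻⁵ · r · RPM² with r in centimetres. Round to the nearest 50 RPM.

N₂ ≈ 15050 RPM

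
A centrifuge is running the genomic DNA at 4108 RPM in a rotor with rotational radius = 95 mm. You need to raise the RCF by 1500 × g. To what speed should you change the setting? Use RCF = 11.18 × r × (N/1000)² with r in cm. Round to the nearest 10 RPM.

5570 RPM

r = 95 mm = 9.5 cm
Current RCF = 11.18 × 9.5 × (4.108)² = 11.18 × 9.5 × 16.875664 ≈ 1,792.4 × g
Target RCF = 1,792.4 + 1,500 = 3,292.4 × g
(N/1000)² = 3,292.4 / 106.21 = 30.99896
N = 1000 × √30.99896 ≈ 5,567.7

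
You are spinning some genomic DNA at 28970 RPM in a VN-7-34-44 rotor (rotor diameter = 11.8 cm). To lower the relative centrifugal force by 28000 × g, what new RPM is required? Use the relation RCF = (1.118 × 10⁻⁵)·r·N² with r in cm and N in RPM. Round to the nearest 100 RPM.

r = 11.8 / 2 = 5.9 cm
Current RCF = 1.118 × 10⁻⁵ × 5.9 × (28970)² = 1.118 × 10⁻⁵ × 5.9 × 839,260,900 ≈ 55,359.3 × g
Target RCF = 55,359.3 − 28,000 = 27,359.3 × g
N² = 27,359.3 / (6.5962 × 10⁻⁵) = 414,773,658
N ≈ √414,773,658 ≈ 20,366.0

N₂ ≈ 20400 RPM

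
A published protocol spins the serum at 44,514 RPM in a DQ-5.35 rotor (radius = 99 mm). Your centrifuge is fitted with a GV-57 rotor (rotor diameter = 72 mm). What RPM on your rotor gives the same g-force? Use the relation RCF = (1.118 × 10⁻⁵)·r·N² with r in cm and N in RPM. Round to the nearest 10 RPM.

73820 RPM

Original rotor: r = 99 mm = 9.9 cm
RCF = 1.118 × 10⁻⁵ × r × N²
RCF_original = 1.118 × 10⁻⁵ × 9.9 × (44514)² = 1.118 × 10⁻⁵ × 9.9 × 1,981,496,196 ≈ 219,316 × g
Your rotor: r = 72 mm / 2 = 36 mm = 3.6 cm
219,316 = 1.118 × 10⁻⁵ × 3.6 × N²
N² = 219,316 / (4.0248 × 10⁻⁵) = 5,449,115,484
N ≈ √5,449,115,484 ≈ 73,818.1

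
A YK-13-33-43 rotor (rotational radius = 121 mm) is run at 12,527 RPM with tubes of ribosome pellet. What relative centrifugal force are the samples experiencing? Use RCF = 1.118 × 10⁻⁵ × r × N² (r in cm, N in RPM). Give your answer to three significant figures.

r = 121 mm = 12.1 cm
RCF = 1.118 × 10⁻⁵ × r × N²
RCF = 1.118 × 10⁻⁵ × 12.1 × (12527)² = 1.118 × 10⁻⁵ × 12.1 × 156,925,729 ≈ 21,228.6 × g

21200 ×g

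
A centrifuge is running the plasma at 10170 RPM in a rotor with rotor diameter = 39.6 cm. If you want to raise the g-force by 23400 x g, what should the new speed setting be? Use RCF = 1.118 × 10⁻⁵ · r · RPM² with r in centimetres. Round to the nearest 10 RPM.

N₂ ≈ 14460 RPM

r = 39.6 / 2 = 19.8 cm
Current RCF = 1.118 × 10⁻⁵ × 19.8 × (10170)² = 1.118 × 10⁻⁵ × 19.8 × 103,428,900 ≈ 22,895.4 × g
Target RCF = 22,895.4 + 23,400 = 46,295.4 × g
N² = 46,295.4 / (22.1364 × 10⁻⁵) = 209,136,987
N ≈ √209,136,987 ≈ 14,461.6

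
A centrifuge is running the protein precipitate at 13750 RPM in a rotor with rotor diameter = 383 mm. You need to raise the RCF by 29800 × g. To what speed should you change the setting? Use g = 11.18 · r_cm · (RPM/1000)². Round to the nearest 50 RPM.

18100 RPM

r = 383 mm / 2 = 191.5 mm = 19.15 cm
Current RCF = 11.18 × 19.15 × (13.75)² = 11.18 × 19.15 × 189.0625 ≈ 40,477.7 × g
Target RCF = 40,477.7 + 29,800 = 70,277.7 × g
(N/1000)² = 70,277.7 / 214.097 = 328.2517
N = 1000 × √328.2517 ≈ 18,117.7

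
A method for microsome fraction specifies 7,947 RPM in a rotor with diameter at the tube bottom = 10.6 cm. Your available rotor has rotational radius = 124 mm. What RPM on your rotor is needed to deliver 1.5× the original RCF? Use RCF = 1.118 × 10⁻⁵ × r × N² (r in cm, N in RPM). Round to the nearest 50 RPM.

Original rotor: r = 10.6 / 2 = 5.3 cm
RCF_original = 1.118 × 10⁻⁵ × 5.3 × (7947)² = 1.118 × 10⁻⁵ × 5.3 × 63,154,809 ≈ 3,742.2 × g
Target RCF = 1.5 × 3,742.2 ≈ 5,613.3 × g
Your rotor: r = 124 mm = 12.4 cm
5,613.3 = 1.118 × 10⁻⁵ × 12.4 × N²
N² = 5,613.3 / (13.8632 × 10⁻⁵) = 40,490,652
N ≈ √40,490,652 ≈ 6,363.2

6350 RPM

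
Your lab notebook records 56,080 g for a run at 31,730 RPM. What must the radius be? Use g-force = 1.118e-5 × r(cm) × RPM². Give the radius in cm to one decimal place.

56080 = 1.118 × 10⁻⁵ × r × (31730)²
r = 56080 / (1.118 × 10⁻⁵ × 1,006,792,900) = 56080 / 11255.94 ≈ 4.982 cm

r ≈ 5.0 cm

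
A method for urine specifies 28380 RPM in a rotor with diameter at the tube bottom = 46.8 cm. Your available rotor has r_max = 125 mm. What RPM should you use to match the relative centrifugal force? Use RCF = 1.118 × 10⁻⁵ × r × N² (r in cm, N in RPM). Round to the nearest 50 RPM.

Original rotor: r = 46.8 / 2 = 23.4 cm
RCF_original = 1.118 × 10⁻⁵ × 23.4 × (28380)² = 1.118 × 10⁻⁵ × 23.4 × 805,424,400 ≈ 210,708.7 × g
Your rotor: r = 125 mm = 12.5 cm
210,708.7 = 1.118 × 10⁻⁵ × 12.5 × N²
N² = 210,708.7 / (13.975 × 10⁻⁵) = 1,507,754,562
N ≈ √1,507,754,562 ≈ 38,829.8

38850 RPM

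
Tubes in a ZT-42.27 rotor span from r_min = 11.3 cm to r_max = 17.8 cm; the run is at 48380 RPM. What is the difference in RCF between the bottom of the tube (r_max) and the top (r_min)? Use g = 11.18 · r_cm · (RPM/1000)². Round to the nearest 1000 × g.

ΔRCF = 11.18 × (r_max − r_min) × (N/1000)² = 11.18 × 6.5 × 2,340.6244 ≈ 170,093.2

≈ 170000 x g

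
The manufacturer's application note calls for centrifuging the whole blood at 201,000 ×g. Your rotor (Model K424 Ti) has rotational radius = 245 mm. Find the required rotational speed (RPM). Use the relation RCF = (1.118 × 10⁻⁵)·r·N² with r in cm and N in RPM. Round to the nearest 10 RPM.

r = 245 mm = 24.5 cm
201,000 = 1.118 × 10⁻⁵ × 24.5 × N²
N² = 201,000 / (27.391 × 10⁻⁵) = 733,817,677
N ≈ √733,817,677 ≈ 27,089.1

27090 RPM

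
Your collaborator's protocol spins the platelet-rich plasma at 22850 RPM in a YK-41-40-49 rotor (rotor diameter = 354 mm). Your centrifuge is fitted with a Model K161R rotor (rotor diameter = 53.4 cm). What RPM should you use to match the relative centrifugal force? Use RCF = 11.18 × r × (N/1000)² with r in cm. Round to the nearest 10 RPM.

Original rotor: r = 354 mm / 2 = 177 mm = 17.7 cm
RCF = 11.18 × r × (N/1000)²
RCF_original = 11.18 × 17.7 × (22.85)² = 11.18 × 17.7 × 522.1225 ≈ 103,320.7 × g
Your rotor: r = 53.4 / 2 = 26.7 cm
103,320.7 = 11.18 × 26.7 × (N/1000)²
(N/1000)² = 103,320.7 / 298.506 = 346.126
N = 1000 × √346.126 ≈ 18,604.5

18600 RPM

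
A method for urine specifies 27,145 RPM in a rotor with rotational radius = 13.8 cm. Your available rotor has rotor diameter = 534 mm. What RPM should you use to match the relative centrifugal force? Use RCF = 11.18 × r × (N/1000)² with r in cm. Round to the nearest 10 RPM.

RCF_original = 11.18 × 13.8 × (27.145)² = 11.18 × 13.8 × 736.851025 ≈ 113,684.3 × g
Your rotor: r = 534 mm / 2 = 267 mm = 26.7 cm
113,684.3 = 11.18 × 26.7 × (N/1000)²
(N/1000)² = 113,684.3 / 298.506 = 380.8443
N = 1000 × √380.8443 ≈ 19,515.2

19520 RPM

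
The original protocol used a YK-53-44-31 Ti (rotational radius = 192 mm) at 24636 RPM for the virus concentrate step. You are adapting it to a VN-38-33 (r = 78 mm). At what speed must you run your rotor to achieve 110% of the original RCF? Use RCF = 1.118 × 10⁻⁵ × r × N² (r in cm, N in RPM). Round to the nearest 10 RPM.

≈ 40540 RPM

Original rotor: r = 192 mm = 19.2 cm
RCF = 1.118 × 10⁻⁵ × r × N²
RCF_original = 1.118 × 10⁻⁵ × 19.2 × (24636)² = 1.118 × 10⁻⁵ × 19.2 × 606,932,496 ≈ 130,281.7 × g
Target RCF = 1.1 × 130,281.7 ≈ 143,309.9 × g
Your rotor: r = 78 mm = 7.8 cm
143,309.9 = 1.118 × 10⁻⁵ × 7.8 × N²
N² = 143,309.9 / (8.7204 × 10⁻⁵) = 1,643,386,771
N ≈ √1,643,386,771 ≈ 40,538.7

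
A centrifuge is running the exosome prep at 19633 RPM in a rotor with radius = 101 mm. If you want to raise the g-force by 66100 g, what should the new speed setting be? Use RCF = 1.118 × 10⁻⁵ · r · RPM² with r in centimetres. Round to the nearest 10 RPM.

r = 101 mm = 10.1 cm
Current RCF = 1.118 × 10⁻⁵ × 10.1 × (19633)² = 1.118 × 10⁻⁵ × 10.1 × 385,454,689 ≈ 43,524.8 × g
Target RCF = 43,524.8 + 66,100 = 109,624.8 × g
N² = 109,624.8 / (11.2918 × 10⁻⁵) = 970,835,474
N ≈ √970,835,474 ≈ 31,158.2

N₂ ≈ 31160 RPM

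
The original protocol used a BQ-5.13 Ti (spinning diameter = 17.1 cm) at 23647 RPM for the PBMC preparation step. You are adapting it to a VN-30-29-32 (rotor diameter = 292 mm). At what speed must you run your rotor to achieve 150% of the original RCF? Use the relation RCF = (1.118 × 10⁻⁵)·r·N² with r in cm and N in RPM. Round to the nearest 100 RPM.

22200 RPM

Original rotor: r = 17.1 / 2 = 8.55 cm
RCF_original = 1.118 × 10⁻⁵ × 8.55 × (23647)² = 1.118 × 10⁻⁵ × 8.55 × 559,180,609 ≈ 53,451.5 × g
Target RCF = 1.5 × 53,451.5 ≈ 80,177.2 × g
Your rotor: r = 292 mm / 2 = 146 mm = 14.6 cm
80,177.2 = 1.118 × 10⁻⁵ × 14.6 × N²
N² = 80,177.2 / (16.3228 × 10⁻⁵) = 491,197,589
N ≈ √491,197,589 ≈ 22,163.0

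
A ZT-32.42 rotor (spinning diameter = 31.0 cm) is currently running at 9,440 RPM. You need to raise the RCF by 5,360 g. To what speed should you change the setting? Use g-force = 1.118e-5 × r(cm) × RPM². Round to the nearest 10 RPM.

r = 31.0 / 2 = 15.5 cm
Current RCF = 1.118 × 10⁻⁵ × 15.5 × (9440)² = 1.118 × 10⁻⁵ × 15.5 × 89,113,600 ≈ 15,442.5 × g
Target RCF = 15,442.5 + 5,360 = 20,802.5 × g
N² = 20,802.5 / (17.329 × 10⁻⁵) = 120,044,434
N ≈ √120,044,434 ≈ 10,956.5

10960 RPM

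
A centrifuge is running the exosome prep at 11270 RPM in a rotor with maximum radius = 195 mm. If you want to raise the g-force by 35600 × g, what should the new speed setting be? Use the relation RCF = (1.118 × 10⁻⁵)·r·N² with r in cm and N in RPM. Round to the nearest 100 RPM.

17000 RPM

r = 195 mm = 19.5 cm
Current RCF = 1.118 × 10⁻⁵ × 19.5 × (11270)² = 1.118 × 10⁻⁵ × 19.5 × 127,012,900 ≈ 27,690.1 × g
Target RCF = 27,690.1 + 35,600 = 63,290.1 × g
N² = 63,290.1 / (21.801 × 10⁻⁵) = 290,308,243
N ≈ √290,308,243 ≈ 17,038.4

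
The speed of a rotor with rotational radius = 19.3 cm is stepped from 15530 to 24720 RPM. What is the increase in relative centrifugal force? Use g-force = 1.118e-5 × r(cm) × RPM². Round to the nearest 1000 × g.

≈ 80000 x g

RCF₁ = 1.118 × 10⁻⁵ × 19.3 × (15530)² = 1.118 × 10⁻⁵ × 19.3 × 241,180,900 ≈ 52,040.6 × g
RCF₂ = 1.118 × 10⁻⁵ × 19.3 × (24720)² = 1.118 × 10⁻⁵ × 19.3 × 611,078,400 ≈ 131,854.8 × g
Increase = 131,854.8 − 52,040.6 = 79,814.2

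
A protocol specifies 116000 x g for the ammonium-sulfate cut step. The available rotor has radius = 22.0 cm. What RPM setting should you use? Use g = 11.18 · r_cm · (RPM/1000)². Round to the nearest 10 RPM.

RCF = 11.18 × r × (N/1000)²
116,000 = 11.18 × 22 × (N/1000)²
(N/1000)² = 116,000 / 245.96 = 471.6214
N = 1000 × √471.6214 ≈ 21,716.8

21720 RPM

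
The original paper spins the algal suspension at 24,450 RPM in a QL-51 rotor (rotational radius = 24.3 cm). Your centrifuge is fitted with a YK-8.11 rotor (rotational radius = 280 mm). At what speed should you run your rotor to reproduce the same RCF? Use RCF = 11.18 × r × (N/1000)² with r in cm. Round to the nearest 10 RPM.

≈ 22780 RPM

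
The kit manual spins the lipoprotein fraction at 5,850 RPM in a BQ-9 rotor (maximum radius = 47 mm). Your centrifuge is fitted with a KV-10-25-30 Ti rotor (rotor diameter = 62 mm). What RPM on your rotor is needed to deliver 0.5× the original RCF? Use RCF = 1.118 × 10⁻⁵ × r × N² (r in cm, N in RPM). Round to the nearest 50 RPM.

Original rotor: r = 47 mm = 4.7 cm
RCF_original = 1.118 × 10⁻⁵ × 4.7 × (5850)² = 1.118 × 10⁻⁵ × 4.7 × 34,222,500 ≈ 1,798.3 × g
Target RCF = 0.5 × 1,798.3 ≈ 899.1 × g
Your rotor: r = 62 mm / 2 = 31 mm = 3.1 cm
899.1 = 1.118 × 10⁻⁵ × 3.1 × N²
N² = 899.1 / (3.4658 × 10⁻⁵) = 25,942,062
N ≈ √25,942,062 ≈ 5,093.3

5100 RPM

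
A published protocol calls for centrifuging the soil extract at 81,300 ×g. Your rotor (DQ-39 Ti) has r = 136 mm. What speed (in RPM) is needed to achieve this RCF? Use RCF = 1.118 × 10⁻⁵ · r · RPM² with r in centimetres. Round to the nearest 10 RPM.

N ≈ 23120 RPM

r = 136 mm = 13.6 cm
RCF = 1.118 × 10⁻⁵ × r × N²
81,300 = 1.118 × 10⁻⁵ × 13.6 × N²
N² = 81,300 / (15.2048 × 10⁻⁵) = 534,699,569
N ≈ √534,699,569 ≈ 23,123.6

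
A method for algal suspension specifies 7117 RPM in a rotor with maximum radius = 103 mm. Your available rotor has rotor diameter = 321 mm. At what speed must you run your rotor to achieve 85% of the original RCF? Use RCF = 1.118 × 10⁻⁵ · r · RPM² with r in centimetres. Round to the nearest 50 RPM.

5250 RPM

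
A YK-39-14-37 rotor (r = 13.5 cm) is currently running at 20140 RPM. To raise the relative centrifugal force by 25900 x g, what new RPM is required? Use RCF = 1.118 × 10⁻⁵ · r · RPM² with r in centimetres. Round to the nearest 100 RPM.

N₂ ≈ 24000 RPM

Current RCF = 1.118 × 10⁻⁵ × 13.5 × (20140)² = 1.118 × 10⁻⁵ × 13.5 × 405,619,600 ≈ 61,220.2 × g
Target RCF = 61,220.2 + 25,900 = 87,120.2 × g
N² = 87,120.2 / (15.093 × 10⁻⁵) = 577,222,554
N ≈ √577,222,554 ≈ 24,025.5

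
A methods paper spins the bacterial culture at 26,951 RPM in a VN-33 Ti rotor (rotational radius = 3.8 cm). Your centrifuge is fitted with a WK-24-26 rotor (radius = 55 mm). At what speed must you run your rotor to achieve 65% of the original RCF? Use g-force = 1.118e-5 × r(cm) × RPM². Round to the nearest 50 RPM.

RCF = 1.118 × 10⁻⁵ × r × N²
RCF_original = 1.118 × 10⁻⁵ × 3.8 × (26951)² = 1.118 × 10⁻⁵ × 3.8 × 726,356,401 ≈ 30,858.5 × g
Target RCF = 0.65 × 30,858.5 ≈ 20,058 × g
Your rotor: r = 55 mm = 5.5 cm
20,058 = 1.118 × 10⁻⁵ × 5.5 × N²
N² = 20,058 / (6.149 × 10⁻⁵) = 326,199,382
N ≈ √326,199,382 ≈ 18,061.0

18050 RPM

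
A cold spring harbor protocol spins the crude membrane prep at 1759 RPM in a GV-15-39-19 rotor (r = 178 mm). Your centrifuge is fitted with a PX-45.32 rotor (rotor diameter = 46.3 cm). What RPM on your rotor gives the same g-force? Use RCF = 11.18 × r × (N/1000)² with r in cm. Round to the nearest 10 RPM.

Original rotor: r = 178 mm = 17.8 cm
RCF_original = 11.18 × 17.8 × (1.759)² = 11.18 × 17.8 × 3.094081 ≈ 615.7 × g
Your rotor: r = 46.3 / 2 = 23.15 cm
615.7 = 11.18 × 23.15 × (N/1000)²
(N/1000)² = 615.7 / 258.817 = 2.378901
N = 1000 × √2.378901 ≈ 1,542.4

1540 RPM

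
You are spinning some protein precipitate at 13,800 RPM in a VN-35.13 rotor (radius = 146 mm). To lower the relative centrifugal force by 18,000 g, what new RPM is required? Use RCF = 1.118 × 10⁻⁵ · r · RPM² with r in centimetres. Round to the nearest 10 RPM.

≈ 8950 RPM

r = 146 mm = 14.6 cm
Current RCF = 1.118 × 10⁻⁵ × 14.6 × (13800)² = 1.118 × 10⁻⁵ × 14.6 × 190,440,000 ≈ 31,085.1 × g
Target RCF = 31,085.1 − 18,000 = 13,085.1 × g
N² = 13,085.1 / (16.3228 × 10⁻⁵) = 80,164,555
N ≈ √80,164,555 ≈ 8,953.5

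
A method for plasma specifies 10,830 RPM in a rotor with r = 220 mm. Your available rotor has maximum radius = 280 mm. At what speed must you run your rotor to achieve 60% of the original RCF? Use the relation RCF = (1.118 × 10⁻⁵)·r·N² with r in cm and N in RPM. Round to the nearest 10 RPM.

≈ 7440 RPM

Original rotor: r = 220 mm = 22.0 cm
RCF_original = 1.118 × 10⁻⁵ × 22 × (10830)² = 1.118 × 10⁻⁵ × 22 × 117,288,900 ≈ 28,848.4 × g
Target RCF = 0.6 × 28,848.4 ≈ 17,309 × g
Your rotor: r = 280 mm = 28.0 cm
17,309 = 1.118 × 10⁻⁵ × 28 × N²
N² = 17,309 / (31.304 × 10⁻⁵) = 55,293,253
N ≈ √55,293,253 ≈ 7,435.9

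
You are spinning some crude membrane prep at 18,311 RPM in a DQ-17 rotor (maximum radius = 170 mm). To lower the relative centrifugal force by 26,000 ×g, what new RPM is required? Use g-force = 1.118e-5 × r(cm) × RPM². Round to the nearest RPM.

r = 170 mm = 17.0 cm
Current RCF = 1.118 × 10⁻⁵ × 17 × (18311)² = 1.118 × 10⁻⁵ × 17 × 335,292,721 ≈ 63,725.7 × g
Target RCF = 63,725.7 − 26,000 = 37,725.7 × g
N² = 37,725.7 / (19.006 × 10⁻⁵) = 198,493,634
N ≈ √198,493,634 ≈ 14,088.8

14089 RPM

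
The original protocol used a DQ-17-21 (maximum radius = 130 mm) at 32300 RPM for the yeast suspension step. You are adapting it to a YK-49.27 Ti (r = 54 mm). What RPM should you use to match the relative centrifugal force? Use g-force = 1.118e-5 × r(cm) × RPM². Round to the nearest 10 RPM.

Original rotor: r = 130 mm = 13.0 cm
RCF_original = 1.118 × 10⁻⁵ × 13 × (32300)² = 1.118 × 10⁻⁵ × 13 × 1,043,290,000 ≈ 151,631.8 × g
Your rotor: r = 54 mm = 5.4 cm
151,631.8 = 1.118 × 10⁻⁵ × 5.4 × N²
N² = 151,631.8 / (6.0372 × 10⁻⁵) = 2,511,624,594
N ≈ √2,511,624,594 ≈ 50,116.1

50120 RPM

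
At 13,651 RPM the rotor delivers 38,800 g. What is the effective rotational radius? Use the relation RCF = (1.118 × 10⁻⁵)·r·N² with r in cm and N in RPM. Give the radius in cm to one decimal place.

≈ 18.6 cm

RCF = 1.118 × 10⁻⁵ × r × N²
38800 = 1.118 × 10⁻⁵ × r × (13651)²
r = 38800 / (1.118 × 10⁻⁵ × 186,349,801) = 38800 / 2083.391 ≈ 18.623 cm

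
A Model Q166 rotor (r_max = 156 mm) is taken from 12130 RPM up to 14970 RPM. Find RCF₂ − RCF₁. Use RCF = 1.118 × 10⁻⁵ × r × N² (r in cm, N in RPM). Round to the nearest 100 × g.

≈ 13400 × g

r = 156 mm = 15.6 cm
RCF₁ = 1.118 × 10⁻⁵ × 15.6 × (12130)² = 1.118 × 10⁻⁵ × 15.6 × 147,136,900 ≈ 25,661.9 × g
RCF₂ = 1.118 × 10⁻⁵ × 15.6 × (14970)² = 1.118 × 10⁻⁵ × 15.6 × 224,100,900 ≈ 39,085 × g
Increase = 39,085 − 25,661.9 = 13,423.1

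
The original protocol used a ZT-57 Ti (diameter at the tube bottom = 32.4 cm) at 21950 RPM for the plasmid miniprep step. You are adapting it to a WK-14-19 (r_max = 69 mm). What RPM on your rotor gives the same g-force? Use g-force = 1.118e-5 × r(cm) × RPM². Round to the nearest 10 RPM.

Original rotor: r = 32.4 / 2 = 16.2 cm
RCF = 1.118 × 10⁻⁵ × r × N²
RCF_original = 1.118 × 10⁻⁵ × 16.2 × (21950)² = 1.118 × 10⁻⁵ × 16.2 × 481,802,500 ≈ 87,262.1 × g
Your rotor: r = 69 mm = 6.9 cm
87,262.1 = 1.118 × 10⁻⁵ × 6.9 × N²
N² = 87,262.1 / (7.7142 × 10⁻⁵) = 1,131,187,939
N ≈ √1,131,187,939 ≈ 33,633.1

≈ 33630 RPM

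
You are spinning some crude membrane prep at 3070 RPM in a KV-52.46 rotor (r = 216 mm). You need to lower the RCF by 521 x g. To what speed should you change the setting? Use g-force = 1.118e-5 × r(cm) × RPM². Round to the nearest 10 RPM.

N₂ ≈ 2700 RPM

r = 216 mm = 21.6 cm
Current RCF = 1.118 × 10⁻⁵ × 21.6 × (3070)² = 1.118 × 10⁻⁵ × 21.6 × 9,424,900 ≈ 2,276 × g
Target RCF = 2,276 − 521 = 1,755 × g
N² = 1,755 / (24.1488 × 10⁻⁵) = 7,267,442
N ≈ √7,267,442 ≈ 2,695.8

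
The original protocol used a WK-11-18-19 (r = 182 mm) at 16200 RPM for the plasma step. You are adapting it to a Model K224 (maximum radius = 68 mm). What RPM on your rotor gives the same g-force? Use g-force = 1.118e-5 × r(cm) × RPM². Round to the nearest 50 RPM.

≈ 26500 RPM

Original rotor: r = 182 mm = 18.2 cm
RCF = 1.118 × 10⁻⁵ × r × N²
RCF_original = 1.118 × 10⁻⁵ × 18.2 × (16200)² = 1.118 × 10⁻⁵ × 18.2 × 262,440,000 ≈ 53,400.2 × g
Your rotor: r = 68 mm = 6.8 cm
53,400.2 = 1.118 × 10⁻⁵ × 6.8 × N²
N² = 53,400.2 / (7.6024 × 10⁻⁵) = 702,412,396
N ≈ √702,412,396 ≈ 26,503.1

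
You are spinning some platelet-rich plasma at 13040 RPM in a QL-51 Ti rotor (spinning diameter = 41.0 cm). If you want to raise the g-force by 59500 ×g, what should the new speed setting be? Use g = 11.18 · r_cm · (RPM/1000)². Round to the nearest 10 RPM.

r = 41.0 / 2 = 20.5 cm
Current RCF = 11.18 × 20.5 × (13.04)² = 11.18 × 20.5 × 170.0416 ≈ 38,971.8 × g
Target RCF = 38,971.8 + 59,500 = 98,471.8 × g
(N/1000)² = 98,471.8 / 229.19 = 429.6514
N = 1000 × √429.6514 ≈ 20,728.0

20730 RPM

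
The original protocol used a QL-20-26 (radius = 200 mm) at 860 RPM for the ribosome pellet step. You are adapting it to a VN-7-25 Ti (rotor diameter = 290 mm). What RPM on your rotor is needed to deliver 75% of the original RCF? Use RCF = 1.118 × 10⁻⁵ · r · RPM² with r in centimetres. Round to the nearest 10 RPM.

Original rotor: r = 200 mm = 20.0 cm
RCF_original = 1.118 × 10⁻⁵ × 20 × (860)² = 1.118 × 10⁻⁵ × 20 × 739,600 ≈ 165.4 × g
Target RCF = 0.75 × 165.4 ≈ 124.1 × g
Your rotor: r = 290 mm / 2 = 145 mm = 14.5 cm
124.1 = 1.118 × 10⁻⁵ × 14.5 × N²
N² = 124.1 / (16.211 × 10⁻⁵) = 765,530
N ≈ √765,530 ≈ 874.9

870 RPM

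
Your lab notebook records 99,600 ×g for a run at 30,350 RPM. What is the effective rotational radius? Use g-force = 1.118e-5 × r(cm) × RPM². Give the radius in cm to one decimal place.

RCF = 1.118 × 10⁻⁵ × r × N²
99600 = 1.118 × 10⁻⁵ × r × (30350)²
r = 99600 / (1.118 × 10⁻⁵ × 921,122,500) = 99600 / 10298.15 ≈ 9.672 cm

≈ 9.7 cm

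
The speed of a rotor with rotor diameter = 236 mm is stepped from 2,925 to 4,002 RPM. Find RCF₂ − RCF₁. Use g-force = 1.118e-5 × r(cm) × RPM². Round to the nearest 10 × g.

980 ×g

r = 236 mm / 2 = 118 mm = 11.8 cm
RCF₁ = 1.118 × 10⁻⁵ × 11.8 × (2925)² = 1.118 × 10⁻⁵ × 11.8 × 8,555,625 ≈ 1,128.7 × g
RCF₂ = 1.118 × 10⁻⁵ × 11.8 × (4002)² = 1.118 × 10⁻⁵ × 11.8 × 16,016,004 ≈ 2,112.9 × g
Increase = 2,112.9 − 1,128.7 = 984.2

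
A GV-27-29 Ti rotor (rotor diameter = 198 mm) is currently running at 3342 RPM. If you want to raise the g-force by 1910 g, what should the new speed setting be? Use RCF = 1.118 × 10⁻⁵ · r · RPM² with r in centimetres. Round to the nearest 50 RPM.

N₂ ≈ 5350 RPM

r = 198 mm / 2 = 99 mm = 9.9 cm
Current RCF = 1.118 × 10⁻⁵ × 9.9 × (3342)² = 1.118 × 10⁻⁵ × 9.9 × 11,168,964 ≈ 1,236.2 × g
Target RCF = 1,236.2 + 1,910 = 3,146.2 × g
N² = 3,146.2 / (11.0682 × 10⁻⁵) = 28,425,580
N ≈ √28,425,580 ≈ 5,331.6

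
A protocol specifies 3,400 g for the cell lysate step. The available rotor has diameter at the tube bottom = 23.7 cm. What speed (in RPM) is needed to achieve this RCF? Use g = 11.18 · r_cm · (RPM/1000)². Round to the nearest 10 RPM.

≈ 5070 RPM

r = 23.7 / 2 = 11.85 cm
RCF = 11.18 × r × (N/1000)²
3,400 = 11.18 × 11.85 × (N/1000)²
(N/1000)² = 3,400 / 132.483 = 25.66367
N = 1000 × √25.66367 ≈ 5,065.9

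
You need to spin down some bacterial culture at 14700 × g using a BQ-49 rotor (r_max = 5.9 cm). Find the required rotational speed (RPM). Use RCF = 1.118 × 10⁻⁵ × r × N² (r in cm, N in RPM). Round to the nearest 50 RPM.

14950 RPM

RCF = 1.118 × 10⁻⁵ × r × N²
14,700 = 1.118 × 10⁻⁵ × 5.9 × N²
N² = 14,700 / (6.5962 × 10⁻⁵) = 222,855,584
N ≈ √222,855,584 ≈ 14,928.3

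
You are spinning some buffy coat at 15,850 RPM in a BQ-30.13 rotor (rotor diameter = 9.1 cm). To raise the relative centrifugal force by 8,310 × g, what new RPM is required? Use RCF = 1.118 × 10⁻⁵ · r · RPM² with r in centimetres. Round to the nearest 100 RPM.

r = 9.1 / 2 = 4.55 cm
Current RCF = 1.118 × 10⁻⁵ × 4.55 × (15850)² = 1.118 × 10⁻⁵ × 4.55 × 251,222,500 ≈ 12,779.4 × g
Target RCF = 12,779.4 + 8,310 = 21,089.4 × g
N² = 21,089.4 / (5.0869 × 10⁻⁵) = 414,582,555
N ≈ √414,582,555 ≈ 20,361.3

20400 RPM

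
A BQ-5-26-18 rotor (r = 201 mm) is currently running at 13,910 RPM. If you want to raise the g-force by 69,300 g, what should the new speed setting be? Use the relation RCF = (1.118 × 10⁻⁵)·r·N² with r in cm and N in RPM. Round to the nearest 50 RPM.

≈ 22400 RPM

r = 201 mm = 20.1 cm
Current RCF = 1.118 × 10⁻⁵ × 20.1 × (13910)² = 1.118 × 10⁻⁵ × 20.1 × 193,488,100 ≈ 43,480.3 × g
Target RCF = 43,480.3 + 69,300 = 112,780.3 × g
N² = 112,780.3 / (22.4718 × 10⁻⁵) = 501,874,794
N ≈ √501,874,794 ≈ 22,402.6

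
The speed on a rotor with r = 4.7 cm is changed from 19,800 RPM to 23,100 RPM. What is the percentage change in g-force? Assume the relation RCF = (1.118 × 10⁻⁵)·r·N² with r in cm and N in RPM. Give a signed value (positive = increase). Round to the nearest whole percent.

RCF ∝ N², so the ratio is (23100/19800)² = (1.166667)² = 1.3611.
Change = 1.3611 − 1 = +0.3611 → +36.1%.

+36%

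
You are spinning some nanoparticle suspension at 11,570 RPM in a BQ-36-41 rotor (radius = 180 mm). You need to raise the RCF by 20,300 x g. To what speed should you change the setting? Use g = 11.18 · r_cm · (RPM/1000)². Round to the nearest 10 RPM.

N₂ ≈ 15320 RPM

r = 180 mm = 18.0 cm
Current RCF = 11.18 × 18 × (11.57)² = 11.18 × 18 × 133.8649 ≈ 26,939 × g
Target RCF = 26,939 + 20,300 = 47,239 × g
(N/1000)² = 47,239 / 201.24 = 234.7396
N = 1000 × √234.7396 ≈ 15,321.2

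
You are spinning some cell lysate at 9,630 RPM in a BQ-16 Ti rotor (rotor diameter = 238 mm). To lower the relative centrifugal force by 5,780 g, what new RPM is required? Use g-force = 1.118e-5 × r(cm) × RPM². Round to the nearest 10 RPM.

≈ 7020 RPM

r = 238 mm / 2 = 119 mm = 11.9 cm
Current RCF = 1.118 × 10⁻⁵ × 11.9 × (9630)² = 1.118 × 10⁻⁵ × 11.9 × 92,736,900 ≈ 12,337.9 × g
Target RCF = 12,337.9 − 5,780 = 6,557.9 × g
N² = 6,557.9 / (13.3042 × 10⁻⁵) = 49,291,953
N ≈ √49,291,953 ≈ 7,020.8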